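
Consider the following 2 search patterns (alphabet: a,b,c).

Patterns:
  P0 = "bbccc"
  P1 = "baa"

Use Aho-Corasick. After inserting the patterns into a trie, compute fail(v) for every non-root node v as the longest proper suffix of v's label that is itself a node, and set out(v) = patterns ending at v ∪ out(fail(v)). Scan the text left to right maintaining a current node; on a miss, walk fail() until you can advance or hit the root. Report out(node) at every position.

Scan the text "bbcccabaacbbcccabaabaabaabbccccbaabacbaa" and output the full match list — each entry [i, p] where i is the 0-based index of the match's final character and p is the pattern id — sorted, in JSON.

Build automaton:
Trie (insert patterns):
  0='ε' goto b→1
  1='b' goto a→6 b→2
  2='bb' goto c→3
  3='bbc' goto c→4
  4='bbcc' goto c→5
  5='bbccc' goto ·  [P0 ends]
  6='ba' goto a→7
  7='baa' goto ·  [P1 ends]

BFS fail/out derivation:
  n1('b'): parent n0 fail=0; on 'b' 0 → fail=0;  out ∅∪∅=∅
  n2('bb'): parent n1 fail=0; on 'b' 0 → fail=1;  out ∅∪∅=∅
  n6('ba'): parent n1 fail=0; on 'a' 0 → fail=0;  out ∅∪∅=∅
  n3('bbc'): parent n2 fail=1; on 'c' 1→0 → fail=0;  out ∅∪∅=∅
  n7('baa'): parent n6 fail=0; on 'a' 0 → fail=0;  out {1}∪∅={1}
  n4('bbcc'): parent n3 fail=0; on 'c' 0 → fail=0;  out ∅∪∅=∅
  n5('bbccc'): parent n4 fail=0; on 'c' 0 → fail=0;  out {0}∪∅={0}

Text stream:
[0] read 'b'  n0⇒n1
[1] read 'b'  n1⇒n2
[2] read 'c'  n2⇒n3
[3] read 'c'  n3⇒n4
[4] read 'c'  n4⇒n5  ** P0@[0:4]
[5] read 'a'  n5⇒n0 (via fail)
[6] read 'b'  n0⇒n1
[7] read 'a'  n1⇒n6
[8] read 'a'  n6⇒n7  ** P1@[6:8]
[9] read 'c'  n7⇒n0 (via fail)
[10] read 'b'  n0⇒n1
[11] read 'b'  n1⇒n2
[12] read 'c'  n2⇒n3
[13] read 'c'  n3⇒n4
[14] read 'c'  n4⇒n5  ** P0@[10:14]
[15] read 'a'  n5⇒n0 (via fail)
[16] read 'b'  n0⇒n1
[17] read 'a'  n1⇒n6
[18] read 'a'  n6⇒n7  ** P1@[16:18]
[19] read 'b'  n7⇒n1 (via fail)
[20] read 'a'  n1⇒n6
[21] read 'a'  n6⇒n7  ** P1@[19:21]
[22] read 'b'  n7⇒n1 (via fail)
[23] read 'a'  n1⇒n6
[24] read 'a'  n6⇒n7  ** P1@[22:24]
[25] read 'b'  n7⇒n1 (via fail)
[26] read 'b'  n1⇒n2
[27] read 'c'  n2⇒n3
[28] read 'c'  n3⇒n4
[29] read 'c'  n4⇒n5  ** P0@[25:29]
[30] read 'c'  n5⇒n0 (via fail)
[31] read 'b'  n0⇒n1
[32] read 'a'  n1⇒n6
[33] read 'a'  n6⇒n7  ** P1@[31:33]
[34] read 'b'  n7⇒n1 (via fail)
[35] read 'a'  n1⇒n6
[36] read 'c'  n6⇒n0 (via fail)
[37] read 'b'  n0⇒n1
[38] read 'a'  n1⇒n6
[39] read 'a'  n6⇒n7  ** P1@[37:39]

Result: [[4,0],[8,1],[14,0],[18,1],[21,1],[24,1],[29,0],[33,1],[39,1]]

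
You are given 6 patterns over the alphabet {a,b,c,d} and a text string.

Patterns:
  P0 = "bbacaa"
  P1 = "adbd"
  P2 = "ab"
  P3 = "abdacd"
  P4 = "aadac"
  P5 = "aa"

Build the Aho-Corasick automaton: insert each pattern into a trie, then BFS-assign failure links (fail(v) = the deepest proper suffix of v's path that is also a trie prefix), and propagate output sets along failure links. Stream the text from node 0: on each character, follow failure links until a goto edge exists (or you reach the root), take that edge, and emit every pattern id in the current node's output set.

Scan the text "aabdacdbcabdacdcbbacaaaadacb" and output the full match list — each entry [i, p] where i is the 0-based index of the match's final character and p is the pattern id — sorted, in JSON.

Build automaton:
Trie (insert patterns):
  n0 'ε': a→7 b→1
  n1 'b': b→2
  n2 'bb': a→3
  n3 'bba': c→4
  n4 'bbac': a→5
  n5 'bbaca': a→6
  n6 'bbacaa': ·  ←P0
  n7 'a': a→16 b→11 d→8
  n8 'ad': b→9
  n9 'adb': d→10
  n10 'adbd': ·  ←P1
  n11 'ab': d→12  ←P2
  n12 'abd': a→13
  n13 'abda': c→14
  n14 'abdac': d→15
  n15 'abdacd': ·  ←P3
  n16 'aa': d→17  ←P5
  n17 'aad': a→18
  n18 'aada': c→19
  n19 'aadac': ·  ←P4

BFS fail/out derivation:
  n1('b'): parent n0 fail=0; on 'b' 0 → fail=0;  out ∅∪∅=∅
  n7('a'): parent n0 fail=0; on 'a' 0 → fail=0;  out ∅∪∅=∅
  n2('bb'): parent n1 fail=0; on 'b' 0 → fail=1;  out ∅∪∅=∅
  n8('ad'): parent n7 fail=0; on 'd' 0 → fail=0;  out ∅∪∅=∅
  n11('ab'): parent n7 fail=0; on 'b' 0 → fail=1;  out {2}∪∅={2}
  n16('aa'): parent n7 fail=0; on 'a' 0 → fail=7;  out {5}∪∅={5}
  n3('bba'): parent n2 fail=1; on 'a' 1→0 → fail=7;  out ∅∪∅=∅
  n9('adb'): parent n8 fail=0; on 'b' 0 → fail=1;  out ∅∪∅=∅
  n12('abd'): parent n11 fail=1; on 'd' 1→0 → fail=0;  out ∅∪∅=∅
  n17('aad'): parent n16 fail=7; on 'd' 7 → fail=8;  out ∅∪∅=∅
  n4('bbac'): parent n3 fail=7; on 'c' 7→0 → fail=0;  out ∅∪∅=∅
  n10('adbd'): parent n9 fail=1; on 'd' 1→0 → fail=0;  out {1}∪∅={1}
  n13('abda'): parent n12 fail=0; on 'a' 0 → fail=7;  out ∅∪∅=∅
  n18('aada'): parent n17 fail=8; on 'a' 8→0 → fail=7;  out ∅∪∅=∅
  n5('bbaca'): parent n4 fail=0; on 'a' 0 → fail=7;  out ∅∪∅=∅
  n14('abdac'): parent n13 fail=7; on 'c' 7→0 → fail=0;  out ∅∪∅=∅
  n19('aadac'): parent n18 fail=7; on 'c' 7→0 → fail=0;  out {4}∪∅={4}
  n6('bbacaa'): parent n5 fail=7; on 'a' 7 → fail=16;  out {0}∪{5}={0,5}
  n15('abdacd'): parent n14 fail=0; on 'd' 0 → fail=0;  out {3}∪∅={3}

Scan:
i=0 'a': node 0→7
i=1 'a': node 7→16  → match P5@[0:1]
i=2 'b': node 16→11 (via fail)  → match P2@[1:2]
i=3 'd': node 11→12
i=4 'a': node 12→13
i=5 'c': node 13→14
i=6 'd': node 14→15  → match P3@[1:6]
i=7 'b': node 15→1 (via fail)
i=8 'c': node 1→0 (via fail)
i=9 'a': node 0→7
i=10 'b': node 7→11  → match P2@[9:10]
i=11 'd': node 11→12
i=12 'a': node 12→13
i=13 'c': node 13→14
i=14 'd': node 14→15  → match P3@[9:14]
i=15 'c': node 15→0 (via fail)
i=16 'b': node 0→1
i=17 'b': node 1→2
i=18 'a': node 2→3
i=19 'c': node 3→4
i=20 'a': node 4→5
i=21 'a': node 5→6  → match P0@[16:21],P5@[20:21]
i=22 'a': node 6→16 (via fail)  → match P5@[21:22]
i=23 'a': node 16→16 (via fail)  → match P5@[22:23]
i=24 'd': node 16→17
i=25 'a': node 17→18
i=26 'c': node 18→19  → match P4@[22:26]
i=27 'b': node 19→1 (via fail)

All matches (sorted): [[1,5],[2,2],[6,3],[10,2],[14,3],[21,0],[21,5],[22,5],[23,5],[26,4]]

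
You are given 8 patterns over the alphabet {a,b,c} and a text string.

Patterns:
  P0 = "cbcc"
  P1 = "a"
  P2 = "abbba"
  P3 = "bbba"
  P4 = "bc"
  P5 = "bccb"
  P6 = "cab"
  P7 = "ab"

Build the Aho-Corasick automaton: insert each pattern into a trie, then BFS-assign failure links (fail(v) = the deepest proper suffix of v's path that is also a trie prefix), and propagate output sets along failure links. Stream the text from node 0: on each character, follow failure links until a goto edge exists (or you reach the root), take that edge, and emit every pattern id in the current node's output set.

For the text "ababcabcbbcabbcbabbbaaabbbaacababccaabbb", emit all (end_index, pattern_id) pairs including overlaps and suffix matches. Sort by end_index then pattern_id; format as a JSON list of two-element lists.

Build automaton:
Trie (insert patterns):
  n0 'ε': a→5 b→10 c→1
  n1 'c': a→17 b→2
  n2 'cb': c→3
  n3 'cbc': c→4
  n4 'cbcc': ·  [P0 ends]
  n5 'a': b→6  [P1 ends]
  n6 'ab': b→7  [P7 ends]
  n7 'abb': b→8
  n8 'abbb': a→9
  n9 'abbba': ·  [P2 ends]
  n10 'b': b→11 c→14
  n11 'bb': b→12
  n12 'bbb': a→13
  n13 'bbba': ·  [P3 ends]
  n14 'bc': c→15  [P4 ends]
  n15 'bcc': b→16
  n16 'bccb': ·  [P5 ends]
  n17 'ca': b→18
  n18 'cab': ·  [P6 ends]

BFS fail/out derivation:
  fail(1) 'c': from fail(0)=0 chase 'c': 0 ⇒ 0;  out=∅∪out(0)=∅
  fail(5) 'a': from fail(0)=0 chase 'a': 0 ⇒ 0;  out={1}∪out(0)={1}
  fail(10) 'b': from fail(0)=0 chase 'b': 0 ⇒ 0;  out=∅∪out(0)=∅
  fail(2) 'cb': from fail(1)=0 chase 'b': 0 ⇒ 10;  out=∅∪out(10)=∅
  fail(6) 'ab': from fail(5)=0 chase 'b': 0 ⇒ 10;  out={7}∪out(10)={7}
  fail(11) 'bb': from fail(10)=0 chase 'b': 0 ⇒ 10;  out=∅∪out(10)=∅
  fail(14) 'bc': from fail(10)=0 chase 'c': 0 ⇒ 1;  out={4}∪out(1)={4}
  fail(17) 'ca': from fail(1)=0 chase 'a': 0 ⇒ 5;  out=∅∪out(5)={1}
  fail(3) 'cbc': from fail(2)=10 chase 'c': 10 ⇒ 14;  out=∅∪out(14)={4}
  fail(7) 'abb': from fail(6)=10 chase 'b': 10 ⇒ 11;  out=∅∪out(11)=∅
  fail(12) 'bbb': from fail(11)=10 chase 'b': 10 ⇒ 11;  out=∅∪out(11)=∅
  fail(15) 'bcc': from fail(14)=1 chase 'c': 1→0 ⇒ 1;  out=∅∪out(1)=∅
  fail(18) 'cab': from fail(17)=5 chase 'b': 5 ⇒ 6;  out={6}∪out(6)={6,7}
  fail(4) 'cbcc': from fail(3)=14 chase 'c': 14 ⇒ 15;  out={0}∪out(15)={0}
  fail(8) 'abbb': from fail(7)=11 chase 'b': 11 ⇒ 12;  out=∅∪out(12)=∅
  fail(13) 'bbba': from fail(12)=11 chase 'a': 11→10→0 ⇒ 5;  out={3}∪out(5)={1,3}
  fail(16) 'bccb': from fail(15)=1 chase 'b': 1 ⇒ 2;  out={5}∪out(2)={5}
  fail(9) 'abbba': from fail(8)=12 chase 'a': 12 ⇒ 13;  out={2}∪out(13)={1,2,3}

Text stream:
pos 0 'a': at 5  → match P1@[0:0]
pos 1 'b': at 6  → match P7@[0:1]
pos 2 'a': at 5 ·f  → match P1@[2:2]
pos 3 'b': at 6  → match P7@[2:3]
pos 4 'c': at 14 ·f  → match P4@[3:4]
pos 5 'a': at 17 ·f  → match P1@[5:5]
pos 6 'b': at 18  → match P6@[4:6],P7@[5:6]
pos 7 'c': at 14 ·f  → match P4@[6:7]
pos 8 'b': at 2 ·f
pos 9 'b': at 11 ·f
pos 10 'c': at 14 ·f  → match P4@[9:10]
pos 11 'a': at 17 ·f  → match P1@[11:11]
pos 12 'b': at 18  → match P6@[10:12],P7@[11:12]
pos 13 'b': at 7 ·f
pos 14 'c': at 14 ·f  → match P4@[13:14]
pos 15 'b': at 2 ·f
pos 16 'a': at 5 ·f  → match P1@[16:16]
pos 17 'b': at 6  → match P7@[16:17]
pos 18 'b': at 7
pos 19 'b': at 8
pos 20 'a': at 9  → match P1@[20:20],P2@[16:20],P3@[17:20]
pos 21 'a': at 5 ·f  → match P1@[21:21]
pos 22 'a': at 5 ·f  → match P1@[22:22]
pos 23 'b': at 6  → match P7@[22:23]
pos 24 'b': at 7
pos 25 'b': at 8
pos 26 'a': at 9  → match P1@[26:26],P2@[22:26],P3@[23:26]
pos 27 'a': at 5 ·f  → match P1@[27:27]
pos 28 'c': at 1 ·f
pos 29 'a': at 17  → match P1@[29:29]
pos 30 'b': at 18  → match P6@[28:30],P7@[29:30]
pos 31 'a': at 5 ·f  → match P1@[31:31]
pos 32 'b': at 6  → match P7@[31:32]
pos 33 'c': at 14 ·f  → match P4@[32:33]
pos 34 'c': at 15
pos 35 'a': at 17 ·f  → match P1@[35:35]
pos 36 'a': at 5 ·f  → match P1@[36:36]
pos 37 'b': at 6  → match P7@[36:37]
pos 38 'b': at 7
pos 39 'b': at 8

Matches: [[0,1],[1,7],[2,1],[3,7],[4,4],[5,1],[6,6],[6,7],[7,4],[10,4],[11,1],[12,6],[12,7],[14,4],[16,1],[17,7],[20,1],[20,2],[20,3],[21,1],[22,1],[23,7],[26,1],[26,2],[26,3],[27,1],[29,1],[30,6],[30,7],[31,1],[32,7],[33,4],[35,1],[36,1],[37,7]]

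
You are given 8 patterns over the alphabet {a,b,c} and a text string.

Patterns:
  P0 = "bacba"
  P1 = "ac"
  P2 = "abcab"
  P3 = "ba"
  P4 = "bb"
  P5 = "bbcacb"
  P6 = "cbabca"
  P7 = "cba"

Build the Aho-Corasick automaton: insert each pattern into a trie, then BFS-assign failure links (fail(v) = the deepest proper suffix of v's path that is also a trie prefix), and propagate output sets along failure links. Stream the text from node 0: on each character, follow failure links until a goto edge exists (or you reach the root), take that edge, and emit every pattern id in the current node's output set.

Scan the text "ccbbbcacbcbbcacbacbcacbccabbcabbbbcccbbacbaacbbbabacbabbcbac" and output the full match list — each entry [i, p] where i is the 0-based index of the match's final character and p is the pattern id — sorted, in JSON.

Build automaton:
Trie (insert patterns):
  0='ε' goto a→6 b→1 c→17
  1='b' goto a→2 b→12
  2='ba' goto c→3  ←P3
  3='bac' goto b→4
  4='bacb' goto a→5
  5='bacba' goto ·  ←P0
  6='a' goto b→8 c→7
  7='ac' goto ·  ←P1
  8='ab' goto c→9
  9='abc' goto a→10
  10='abca' goto b→11
  11='abcab' goto ·  ←P2
  12='bb' goto c→13  ←P4
  13='bbc' goto a→14
  14='bbca' goto c→15
  15='bbcac' goto b→16
  16='bbcacb' goto ·  ←P5
  17='c' goto b→18
  18='cb' goto a→19
  19='cba' goto b→20  ←P7
  20='cbab' goto c→21
  21='cbabc' goto a→22
  22='cbabca' goto ·  ←P6

Failure links (BFS by depth):
  fail(1) 'b': from fail(0)=0 chase 'b': 0 ⇒ 0;  out=∅∪out(0)=∅
  fail(6) 'a': from fail(0)=0 chase 'a': 0 ⇒ 0;  out=∅∪out(0)=∅
  fail(17) 'c': from fail(0)=0 chase 'c': 0 ⇒ 0;  out=∅∪out(0)=∅
  fail(2) 'ba': from fail(1)=0 chase 'a': 0 ⇒ 6;  out={3}∪out(6)={3}
  fail(7) 'ac': from fail(6)=0 chase 'c': 0 ⇒ 17;  out={1}∪out(17)={1}
  fail(8) 'ab': from fail(6)=0 chase 'b': 0 ⇒ 1;  out=∅∪out(1)=∅
  fail(12) 'bb': from fail(1)=0 chase 'b': 0 ⇒ 1;  out={4}∪out(1)={4}
  fail(18) 'cb': from fail(17)=0 chase 'b': 0 ⇒ 1;  out=∅∪out(1)=∅
  fail(3) 'bac': from fail(2)=6 chase 'c': 6 ⇒ 7;  out=∅∪out(7)={1}
  fail(9) 'abc': from fail(8)=1 chase 'c': 1→0 ⇒ 17;  out=∅∪out(17)=∅
  fail(13) 'bbc': from fail(12)=1 chase 'c': 1→0 ⇒ 17;  out=∅∪out(17)=∅
  fail(19) 'cba': from fail(18)=1 chase 'a': 1 ⇒ 2;  out={7}∪out(2)={3,7}
  fail(4) 'bacb': from fail(3)=7 chase 'b': 7→17 ⇒ 18;  out=∅∪out(18)=∅
  fail(10) 'abca': from fail(9)=17 chase 'a': 17→0 ⇒ 6;  out=∅∪out(6)=∅
  fail(14) 'bbca': from fail(13)=17 chase 'a': 17→0 ⇒ 6;  out=∅∪out(6)=∅
  fail(20) 'cbab': from fail(19)=2 chase 'b': 2→6 ⇒ 8;  out=∅∪out(8)=∅
  fail(5) 'bacba': from fail(4)=18 chase 'a': 18 ⇒ 19;  out={0}∪out(19)={0,3,7}
  fail(11) 'abcab': from fail(10)=6 chase 'b': 6 ⇒ 8;  out={2}∪out(8)={2}
  fail(15) 'bbcac': from fail(14)=6 chase 'c': 6 ⇒ 7;  out=∅∪out(7)={1}
  fail(21) 'cbabc': from fail(20)=8 chase 'c': 8 ⇒ 9;  out=∅∪out(9)=∅
  fail(16) 'bbcacb': from fail(15)=7 chase 'b': 7→17 ⇒ 18;  out={5}∪out(18)={5}
  fail(22) 'cbabca': from fail(21)=9 chase 'a': 9 ⇒ 10;  out={6}∪out(10)={6}

Text stream:
[0] read 'c'  n0⇒n17
[1] read 'c'  n17⇒n17 (fail-walked)
[2] read 'b'  n17⇒n18
[3] read 'b'  n18⇒n12 (fail-walked)  emit P4@[2:3]
[4] read 'b'  n12⇒n12 (fail-walked)  emit P4@[3:4]
[5] read 'c'  n12⇒n13
[6] read 'a'  n13⇒n14
[7] read 'c'  n14⇒n15  emit P1@[6:7]
[8] read 'b'  n15⇒n16  emit P5@[3:8]
[9] read 'c'  n16⇒n17 (fail-walked)
[10] read 'b'  n17⇒n18
[11] read 'b'  n18⇒n12 (fail-walked)  emit P4@[10:11]
[12] read 'c'  n12⇒n13
[13] read 'a'  n13⇒n14
[14] read 'c'  n14⇒n15  emit P1@[13:14]
[15] read 'b'  n15⇒n16  emit P5@[10:15]
[16] read 'a'  n16⇒n19 (fail-walked)  emit P3@[15:16],P7@[14:16]
[17] read 'c'  n19⇒n3 (fail-walked)  emit P1@[16:17]
[18] read 'b'  n3⇒n4
[19] read 'c'  n4⇒n17 (fail-walked)
[20] read 'a'  n17⇒n6 (fail-walked)
[21] read 'c'  n6⇒n7  emit P1@[20:21]
[22] read 'b'  n7⇒n18 (fail-walked)
[23] read 'c'  n18⇒n17 (fail-walked)
[24] read 'c'  n17⇒n17 (fail-walked)
[25] read 'a'  n17⇒n6 (fail-walked)
[26] read 'b'  n6⇒n8
[27] read 'b'  n8⇒n12 (fail-walked)  emit P4@[26:27]
[28] read 'c'  n12⇒n13
[29] read 'a'  n13⇒n14
[30] read 'b'  n14⇒n8 (fail-walked)
[31] read 'b'  n8⇒n12 (fail-walked)  emit P4@[30:31]
[32] read 'b'  n12⇒n12 (fail-walked)  emit P4@[31:32]
[33] read 'b'  n12⇒n12 (fail-walked)  emit P4@[32:33]
[34] read 'c'  n12⇒n13
[35] read 'c'  n13⇒n17 (fail-walked)
[36] read 'c'  n17⇒n17 (fail-walked)
[37] read 'b'  n17⇒n18
[38] read 'b'  n18⇒n12 (fail-walked)  emit P4@[37:38]
[39] read 'a'  n12⇒n2 (fail-walked)  emit P3@[38:39]
[40] read 'c'  n2⇒n3  emit P1@[39:40]
[41] read 'b'  n3⇒n4
[42] read 'a'  n4⇒n5  emit P0@[38:42],P3@[41:42],P7@[40:42]
[43] read 'a'  n5⇒n6 (fail-walked)
[44] read 'c'  n6⇒n7  emit P1@[43:44]
[45] read 'b'  n7⇒n18 (fail-walked)
[46] read 'b'  n18⇒n12 (fail-walked)  emit P4@[45:46]
[47] read 'b'  n12⇒n12 (fail-walked)  emit P4@[46:47]
[48] read 'a'  n12⇒n2 (fail-walked)  emit P3@[47:48]
[49] read 'b'  n2⇒n8 (fail-walked)
[50] read 'a'  n8⇒n2 (fail-walked)  emit P3@[49:50]
[51] read 'c'  n2⇒n3  emit P1@[50:51]
[52] read 'b'  n3⇒n4
[53] read 'a'  n4⇒n5  emit P0@[49:53],P3@[52:53],P7@[51:53]
[54] read 'b'  n5⇒n20 (fail-walked)
[55] read 'b'  n20⇒n12 (fail-walked)  emit P4@[54:55]
[56] read 'c'  n12⇒n13
[57] read 'b'  n13⇒n18 (fail-walked)
[58] read 'a'  n18⇒n19  emit P3@[57:58],P7@[56:58]
[59] read 'c'  n19⇒n3 (fail-walked)  emit P1@[58:59]

Matches: [[3,4],[4,4],[7,1],[8,5],[11,4],[14,1],[15,5],[16,3],[16,7],[17,1],[21,1],[27,4],[31,4],[32,4],[33,4],[38,4],[39,3],[40,1],[42,0],[42,3],[42,7],[44,1],[46,4],[47,4],[48,3],[50,3],[51,1],[53,0],[53,3],[53,7],[55,4],[58,3],[58,7],[59,1]]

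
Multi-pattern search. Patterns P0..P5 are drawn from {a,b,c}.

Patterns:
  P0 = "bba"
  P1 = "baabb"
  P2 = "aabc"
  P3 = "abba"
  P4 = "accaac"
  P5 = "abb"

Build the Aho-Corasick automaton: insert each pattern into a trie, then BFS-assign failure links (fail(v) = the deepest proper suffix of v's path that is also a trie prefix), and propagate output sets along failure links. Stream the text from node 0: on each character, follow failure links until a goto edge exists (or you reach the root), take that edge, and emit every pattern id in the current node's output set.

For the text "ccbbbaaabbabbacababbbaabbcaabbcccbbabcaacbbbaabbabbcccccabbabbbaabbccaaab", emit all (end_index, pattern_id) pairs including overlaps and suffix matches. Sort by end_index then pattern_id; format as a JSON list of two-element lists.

Build automaton:
Trie nodes:
  0='ε' goto a→8 b→1
  1='b' goto a→4 b→2
  2='bb' goto a→3
  3='bba' goto ·  [P0 ends]
  4='ba' goto a→5
  5='baa' goto b→6
  6='baab' goto b→7
  7='baabb' goto ·  [P1 ends]
  8='a' goto a→9 b→12 c→15
  9='aa' goto b→10
  10='aab' goto c→11
  11='aabc' goto ·  [P2 ends]
  12='ab' goto b→13
  13='abb' goto a→14  [P5 ends]
  14='abba' goto ·  [P3 ends]
  15='ac' goto c→16
  16='acc' goto a→17
  17='acca' goto a→18
  18='accaa' goto c→19
  19='accaac' goto ·  [P4 ends]

BFS fail/out derivation:
  n1('b'): parent n0 fail=0; on 'b' 0 → fail=0;  out ∅∪∅=∅
  n8('a'): parent n0 fail=0; on 'a' 0 → fail=0;  out ∅∪∅=∅
  n2('bb'): parent n1 fail=0; on 'b' 0 → fail=1;  out ∅∪∅=∅
  n4('ba'): parent n1 fail=0; on 'a' 0 → fail=8;  out ∅∪∅=∅
  n9('aa'): parent n8 fail=0; on 'a' 0 → fail=8;  out ∅∪∅=∅
  n12('ab'): parent n8 fail=0; on 'b' 0 → fail=1;  out ∅∪∅=∅
  n15('ac'): parent n8 fail=0; on 'c' 0 → fail=0;  out ∅∪∅=∅
  n3('bba'): parent n2 fail=1; on 'a' 1 → fail=4;  out {0}∪∅={0}
  n5('baa'): parent n4 fail=8; on 'a' 8 → fail=9;  out ∅∪∅=∅
  n10('aab'): parent n9 fail=8; on 'b' 8 → fail=12;  out ∅∪∅=∅
  n13('abb'): parent n12 fail=1; on 'b' 1 → fail=2;  out {5}∪∅={5}
  n16('acc'): parent n15 fail=0; on 'c' 0 → fail=0;  out ∅∪∅=∅
  n6('baab'): parent n5 fail=9; on 'b' 9 → fail=10;  out ∅∪∅=∅
  n11('aabc'): parent n10 fail=12; on 'c' 12→1→0 → fail=0;  out {2}∪∅={2}
  n14('abba'): parent n13 fail=2; on 'a' 2 → fail=3;  out {3}∪{0}={0,3}
  n17('acca'): parent n16 fail=0; on 'a' 0 → fail=8;  out ∅∪∅=∅
  n7('baabb'): parent n6 fail=10; on 'b' 10→12 → fail=13;  out {1}∪{5}={1,5}
  n18('accaa'): parent n17 fail=8; on 'a' 8 → fail=9;  out ∅∪∅=∅
  n19('accaac'): parent n18 fail=9; on 'c' 9→8 → fail=15;  out {4}∪∅={4}

Scan:
pos 0 'c': at 0
pos 1 'c': at 0
pos 2 'b': at 1
pos 3 'b': at 2
pos 4 'b': at 2 ·f
pos 5 'a': at 3  → match P0@[3:5]
pos 6 'a': at 5 ·f
pos 7 'a': at 9 ·f
pos 8 'b': at 10
pos 9 'b': at 13 ·f  → match P5@[7:9]
pos 10 'a': at 14  → match P0@[8:10],P3@[7:10]
pos 11 'b': at 12 ·f
pos 12 'b': at 13  → match P5@[10:12]
pos 13 'a': at 14  → match P0@[11:13],P3@[10:13]
pos 14 'c': at 15 ·f
pos 15 'a': at 8 ·f
pos 16 'b': at 12
pos 17 'a': at 4 ·f
pos 18 'b': at 12 ·f
pos 19 'b': at 13  → match P5@[17:19]
pos 20 'b': at 2 ·f
pos 21 'a': at 3  → match P0@[19:21]
pos 22 'a': at 5 ·f
pos 23 'b': at 6
pos 24 'b': at 7  → match P1@[20:24],P5@[22:24]
pos 25 'c': at 0 ·f
pos 26 'a': at 8
pos 27 'a': at 9
pos 28 'b': at 10
pos 29 'b': at 13 ·f  → match P5@[27:29]
pos 30 'c': at 0 ·f
pos 31 'c': at 0
pos 32 'c': at 0
pos 33 'b': at 1
pos 34 'b': at 2
pos 35 'a': at 3  → match P0@[33:35]
pos 36 'b': at 12 ·f
pos 37 'c': at 0 ·f
pos 38 'a': at 8
pos 39 'a': at 9
pos 40 'c': at 15 ·f
pos 41 'b': at 1 ·f
pos 42 'b': at 2
pos 43 'b': at 2 ·f
pos 44 'a': at 3  → match P0@[42:44]
pos 45 'a': at 5 ·f
pos 46 'b': at 6
pos 47 'b': at 7  → match P1@[43:47],P5@[45:47]
pos 48 'a': at 14 ·f  → match P0@[46:48],P3@[45:48]
pos 49 'b': at 12 ·f
pos 50 'b': at 13  → match P5@[48:50]
pos 51 'c': at 0 ·f
pos 52 'c': at 0
pos 53 'c': at 0
pos 54 'c': at 0
pos 55 'c': at 0
pos 56 'a': at 8
pos 57 'b': at 12
pos 58 'b': at 13  → match P5@[56:58]
pos 59 'a': at 14  → match P0@[57:59],P3@[56:59]
pos 60 'b': at 12 ·f
pos 61 'b': at 13  → match P5@[59:61]
pos 62 'b': at 2 ·f
pos 63 'a': at 3  → match P0@[61:63]
pos 64 'a': at 5 ·f
pos 65 'b': at 6
pos 66 'b': at 7  → match P1@[62:66],P5@[64:66]
pos 67 'c': at 0 ·f
pos 68 'c': at 0
pos 69 'a': at 8
pos 70 'a': at 9
pos 71 'a': at 9 ·f
pos 72 'b': at 10

Result: [[5,0],[9,5],[10,0],[10,3],[12,5],[13,0],[13,3],[19,5],[21,0],[24,1],[24,5],[29,5],[35,0],[44,0],[47,1],[47,5],[48,0],[48,3],[50,5],[58,5],[59,0],[59,3],[61,5],[63,0],[66,1],[66,5]]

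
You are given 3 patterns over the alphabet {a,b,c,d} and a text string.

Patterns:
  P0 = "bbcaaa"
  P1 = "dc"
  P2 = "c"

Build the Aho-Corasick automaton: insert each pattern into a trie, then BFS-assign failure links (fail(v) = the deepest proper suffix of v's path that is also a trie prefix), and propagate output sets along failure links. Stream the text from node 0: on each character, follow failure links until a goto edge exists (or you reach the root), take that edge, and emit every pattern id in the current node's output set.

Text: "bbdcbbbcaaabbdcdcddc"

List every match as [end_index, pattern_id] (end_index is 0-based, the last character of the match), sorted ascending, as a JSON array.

Construct AC machine:
Trie (insert patterns):
  n0 'ε': b→1 c→9 d→7
  n1 'b': b→2
  n2 'bb': c→3
  n3 'bbc': a→4
  n4 'bbca': a→5
  n5 'bbcaa': a→6
  n6 'bbcaaa': ·  ←P0
  n7 'd': c→8
  n8 'dc': ·  ←P1
  n9 'c': ·  ←P2

BFS fail/out derivation:
  n1('b'): parent n0 fail=0; on 'b' 0 → fail=0;  out ∅∪∅=∅
  n7('d'): parent n0 fail=0; on 'd' 0 → fail=0;  out ∅∪∅=∅
  n9('c'): parent n0 fail=0; on 'c' 0 → fail=0;  out {2}∪∅={2}
  n2('bb'): parent n1 fail=0; on 'b' 0 → fail=1;  out ∅∪∅=∅
  n8('dc'): parent n7 fail=0; on 'c' 0 → fail=9;  out {1}∪{2}={1,2}
  n3('bbc'): parent n2 fail=1; on 'c' 1→0 → fail=9;  out ∅∪{2}={2}
  n4('bbca'): parent n3 fail=9; on 'a' 9→0 → fail=0;  out ∅∪∅=∅
  n5('bbcaa'): parent n4 fail=0; on 'a' 0 → fail=0;  out ∅∪∅=∅
  n6('bbcaaa'): parent n5 fail=0; on 'a' 0 → fail=0;  out {0}∪∅={0}

Scan:
pos 0 'b': at 1
pos 1 'b': at 2
pos 2 'd': at 7 (fail-walked)
pos 3 'c': at 8  ** P1@[2:3],P2@[3:3]
pos 4 'b': at 1 (fail-walked)
pos 5 'b': at 2
pos 6 'b': at 2 (fail-walked)
pos 7 'c': at 3  ** P2@[7:7]
pos 8 'a': at 4
pos 9 'a': at 5
pos 10 'a': at 6  ** P0@[5:10]
pos 11 'b': at 1 (fail-walked)
pos 12 'b': at 2
pos 13 'd': at 7 (fail-walked)
pos 14 'c': at 8  ** P1@[13:14],P2@[14:14]
pos 15 'd': at 7 (fail-walked)
pos 16 'c': at 8  ** P1@[15:16],P2@[16:16]
pos 17 'd': at 7 (fail-walked)
pos 18 'd': at 7 (fail-walked)
pos 19 'c': at 8  ** P1@[18:19],P2@[19:19]

Result: [[3,1],[3,2],[7,2],[10,0],[14,1],[14,2],[16,1],[16,2],[19,1],[19,2]]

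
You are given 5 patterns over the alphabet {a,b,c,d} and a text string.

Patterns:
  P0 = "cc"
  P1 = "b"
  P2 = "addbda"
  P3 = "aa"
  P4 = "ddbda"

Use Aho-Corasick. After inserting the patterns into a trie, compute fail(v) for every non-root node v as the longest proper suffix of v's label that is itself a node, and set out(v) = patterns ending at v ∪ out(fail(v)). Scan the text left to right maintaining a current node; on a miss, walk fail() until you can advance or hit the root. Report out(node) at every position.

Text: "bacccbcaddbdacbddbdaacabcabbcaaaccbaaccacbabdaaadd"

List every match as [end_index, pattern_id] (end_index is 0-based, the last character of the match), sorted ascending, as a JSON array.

Construct AC machine:
Trie (insert patterns):
  n0 'ε': a→4 b→3 c→1 d→11
  n1 'c': c→2
  n2 'cc': ·  [P0 ends]
  n3 'b': ·  [P1 ends]
  n4 'a': a→10 d→5
  n5 'ad': d→6
  n6 'add': b→7
  n7 'addb': d→8
  n8 'addbd': a→9
  n9 'addbda': ·  [P2 ends]
  n10 'aa': ·  [P3 ends]
  n11 'd': d→12
  n12 'dd': b→13
  n13 'ddb': d→14
  n14 'ddbd': a→15
  n15 'ddbda': ·  [P4 ends]

BFS fail/out derivation:
  fail(1) 'c': from fail(0)=0 chase 'c': 0 ⇒ 0;  out=∅∪out(0)=∅
  fail(3) 'b': from fail(0)=0 chase 'b': 0 ⇒ 0;  out={1}∪out(0)={1}
  fail(4) 'a': from fail(0)=0 chase 'a': 0 ⇒ 0;  out=∅∪out(0)=∅
  fail(11) 'd': from fail(0)=0 chase 'd': 0 ⇒ 0;  out=∅∪out(0)=∅
  fail(2) 'cc': from fail(1)=0 chase 'c': 0 ⇒ 1;  out={0}∪out(1)={0}
  fail(5) 'ad': from fail(4)=0 chase 'd': 0 ⇒ 11;  out=∅∪out(11)=∅
  fail(10) 'aa': from fail(4)=0 chase 'a': 0 ⇒ 4;  out={3}∪out(4)={3}
  fail(12) 'dd': from fail(11)=0 chase 'd': 0 ⇒ 11;  out=∅∪out(11)=∅
  fail(6) 'add': from fail(5)=11 chase 'd': 11 ⇒ 12;  out=∅∪out(12)=∅
  fail(13) 'ddb': from fail(12)=11 chase 'b': 11→0 ⇒ 3;  out=∅∪out(3)={1}
  fail(7) 'addb': from fail(6)=12 chase 'b': 12 ⇒ 13;  out=∅∪out(13)={1}
  fail(14) 'ddbd': from fail(13)=3 chase 'd': 3→0 ⇒ 11;  out=∅∪out(11)=∅
  fail(8) 'addbd': from fail(7)=13 chase 'd': 13 ⇒ 14;  out=∅∪out(14)=∅
  fail(15) 'ddbda': from fail(14)=11 chase 'a': 11→0 ⇒ 4;  out={4}∪out(4)={4}
  fail(9) 'addbda': from fail(8)=14 chase 'a': 14 ⇒ 15;  out={2}∪out(15)={2,4}

Text stream:
pos 0 'b': at 3  ** P1@[0:0]
pos 1 'a': at 4 ·f
pos 2 'c': at 1 ·f
pos 3 'c': at 2  ** P0@[2:3]
pos 4 'c': at 2 ·f  ** P0@[3:4]
pos 5 'b': at 3 ·f  ** P1@[5:5]
pos 6 'c': at 1 ·f
pos 7 'a': at 4 ·f
pos 8 'd': at 5
pos 9 'd': at 6
pos 10 'b': at 7  ** P1@[10:10]
pos 11 'd': at 8
pos 12 'a': at 9  ** P2@[7:12],P4@[8:12]
pos 13 'c': at 1 ·f
pos 14 'b': at 3 ·f  ** P1@[14:14]
pos 15 'd': at 11 ·f
pos 16 'd': at 12
pos 17 'b': at 13  ** P1@[17:17]
pos 18 'd': at 14
pos 19 'a': at 15  ** P4@[15:19]
pos 20 'a': at 10 ·f  ** P3@[19:20]
pos 21 'c': at 1 ·f
pos 22 'a': at 4 ·f
pos 23 'b': at 3 ·f  ** P1@[23:23]
pos 24 'c': at 1 ·f
pos 25 'a': at 4 ·f
pos 26 'b': at 3 ·f  ** P1@[26:26]
pos 27 'b': at 3 ·f  ** P1@[27:27]
pos 28 'c': at 1 ·f
pos 29 'a': at 4 ·f
pos 30 'a': at 10  ** P3@[29:30]
pos 31 'a': at 10 ·f  ** P3@[30:31]
pos 32 'c': at 1 ·f
pos 33 'c': at 2  ** P0@[32:33]
pos 34 'b': at 3 ·f  ** P1@[34:34]
pos 35 'a': at 4 ·f
pos 36 'a': at 10  ** P3@[35:36]
pos 37 'c': at 1 ·f
pos 38 'c': at 2  ** P0@[37:38]
pos 39 'a': at 4 ·f
pos 40 'c': at 1 ·f
pos 41 'b': at 3 ·f  ** P1@[41:41]
pos 42 'a': at 4 ·f
pos 43 'b': at 3 ·f  ** P1@[43:43]
pos 44 'd': at 11 ·f
pos 45 'a': at 4 ·f
pos 46 'a': at 10  ** P3@[45:46]
pos 47 'a': at 10 ·f  ** P3@[46:47]
pos 48 'd': at 5 ·f
pos 49 'd': at 6

Result: [[0,1],[3,0],[4,0],[5,1],[10,1],[12,2],[12,4],[14,1],[17,1],[19,4],[20,3],[23,1],[26,1],[27,1],[30,3],[31,3],[33,0],[34,1],[36,3],[38,0],[41,1],[43,1],[46,3],[47,3]]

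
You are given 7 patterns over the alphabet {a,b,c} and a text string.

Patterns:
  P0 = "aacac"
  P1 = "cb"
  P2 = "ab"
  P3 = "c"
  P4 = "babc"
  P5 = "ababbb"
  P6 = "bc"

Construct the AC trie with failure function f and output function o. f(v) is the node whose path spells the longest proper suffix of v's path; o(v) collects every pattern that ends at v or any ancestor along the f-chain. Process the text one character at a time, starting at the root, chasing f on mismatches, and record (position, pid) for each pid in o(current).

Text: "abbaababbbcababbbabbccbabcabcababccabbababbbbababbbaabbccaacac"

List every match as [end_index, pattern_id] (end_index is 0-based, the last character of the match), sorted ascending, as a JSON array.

Construct AC machine:
Trie nodes:
  n0 'ε': a→1 b→9 c→6
  n1 'a': a→2 b→8
  n2 'aa': c→3
  n3 'aac': a→4
  n4 'aaca': c→5
  n5 'aacac': ·  [P0 ends]
  n6 'c': b→7  [P3 ends]
  n7 'cb': ·  [P1 ends]
  n8 'ab': a→13  [P2 ends]
  n9 'b': a→10 c→17
  n10 'ba': b→11
  n11 'bab': c→12
  n12 'babc': ·  [P4 ends]
  n13 'aba': b→14
  n14 'abab': b→15
  n15 'ababb': b→16
  n16 'ababbb': ·  [P5 ends]
  n17 'bc': ·  [P6 ends]

Failure links (BFS by depth):
  fail(1) 'a': from fail(0)=0 chase 'a': 0 ⇒ 0;  out=∅∪out(0)=∅
  fail(6) 'c': from fail(0)=0 chase 'c': 0 ⇒ 0;  out={3}∪out(0)={3}
  fail(9) 'b': from fail(0)=0 chase 'b': 0 ⇒ 0;  out=∅∪out(0)=∅
  fail(2) 'aa': from fail(1)=0 chase 'a': 0 ⇒ 1;  out=∅∪out(1)=∅
  fail(7) 'cb': from fail(6)=0 chase 'b': 0 ⇒ 9;  out={1}∪out(9)={1}
  fail(8) 'ab': from fail(1)=0 chase 'b': 0 ⇒ 9;  out={2}∪out(9)={2}
  fail(10) 'ba': from fail(9)=0 chase 'a': 0 ⇒ 1;  out=∅∪out(1)=∅
  fail(17) 'bc': from fail(9)=0 chase 'c': 0 ⇒ 6;  out={6}∪out(6)={3,6}
  fail(3) 'aac': from fail(2)=1 chase 'c': 1→0 ⇒ 6;  out=∅∪out(6)={3}
  fail(11) 'bab': from fail(10)=1 chase 'b': 1 ⇒ 8;  out=∅∪out(8)={2}
  fail(13) 'aba': from fail(8)=9 chase 'a': 9 ⇒ 10;  out=∅∪out(10)=∅
  fail(4) 'aaca': from fail(3)=6 chase 'a': 6→0 ⇒ 1;  out=∅∪out(1)=∅
  fail(12) 'babc': from fail(11)=8 chase 'c': 8→9 ⇒ 17;  out={4}∪out(17)={3,4,6}
  fail(14) 'abab': from fail(13)=10 chase 'b': 10 ⇒ 11;  out=∅∪out(11)={2}
  fail(5) 'aacac': from fail(4)=1 chase 'c': 1→0 ⇒ 6;  out={0}∪out(6)={0,3}
  fail(15) 'ababb': from fail(14)=11 chase 'b': 11→8→9→0 ⇒ 9;  out=∅∪out(9)=∅
  fail(16) 'ababbb': from fail(15)=9 chase 'b': 9→0 ⇒ 9;  out={5}∪out(9)={5}

Scan:
[0] read 'a'  n0⇒n1
[1] read 'b'  n1⇒n8  ** P2@[0:1]
[2] read 'b'  n8⇒n9 (fail-walked)
[3] read 'a'  n9⇒n10
[4] read 'a'  n10⇒n2 (fail-walked)
[5] read 'b'  n2⇒n8 (fail-walked)  ** P2@[4:5]
[6] read 'a'  n8⇒n13
[7] read 'b'  n13⇒n14  ** P2@[6:7]
[8] read 'b'  n14⇒n15
[9] read 'b'  n15⇒n16  ** P5@[4:9]
[10] read 'c'  n16⇒n17 (fail-walked)  ** P3@[10:10],P6@[9:10]
[11] read 'a'  n17⇒n1 (fail-walked)
[12] read 'b'  n1⇒n8  ** P2@[11:12]
[13] read 'a'  n8⇒n13
[14] read 'b'  n13⇒n14  ** P2@[13:14]
[15] read 'b'  n14⇒n15
[16] read 'b'  n15⇒n16  ** P5@[11:16]
[17] read 'a'  n16⇒n10 (fail-walked)
[18] read 'b'  n10⇒n11  ** P2@[17:18]
[19] read 'b'  n11⇒n9 (fail-walked)
[20] read 'c'  n9⇒n17  ** P3@[20:20],P6@[19:20]
[21] read 'c'  n17⇒n6 (fail-walked)  ** P3@[21:21]
[22] read 'b'  n6⇒n7  ** P1@[21:22]
[23] read 'a'  n7⇒n10 (fail-walked)
[24] read 'b'  n10⇒n11  ** P2@[23:24]
[25] read 'c'  n11⇒n12  ** P3@[25:25],P4@[22:25],P6@[24:25]
[26] read 'a'  n12⇒n1 (fail-walked)
[27] read 'b'  n1⇒n8  ** P2@[26:27]
[28] read 'c'  n8⇒n17 (fail-walked)  ** P3@[28:28],P6@[27:28]
[29] read 'a'  n17⇒n1 (fail-walked)
[30] read 'b'  n1⇒n8  ** P2@[29:30]
[31] read 'a'  n8⇒n13
[32] read 'b'  n13⇒n14  ** P2@[31:32]
[33] read 'c'  n14⇒n12 (fail-walked)  ** P3@[33:33],P4@[30:33],P6@[32:33]
[34] read 'c'  n12⇒n6 (fail-walked)  ** P3@[34:34]
[35] read 'a'  n6⇒n1 (fail-walked)
[36] read 'b'  n1⇒n8  ** P2@[35:36]
[37] read 'b'  n8⇒n9 (fail-walked)
[38] read 'a'  n9⇒n10
[39] read 'b'  n10⇒n11  ** P2@[38:39]
[40] read 'a'  n11⇒n13 (fail-walked)
[41] read 'b'  n13⇒n14  ** P2@[40:41]
[42] read 'b'  n14⇒n15
[43] read 'b'  n15⇒n16  ** P5@[38:43]
[44] read 'b'  n16⇒n9 (fail-walked)
[45] read 'a'  n9⇒n10
[46] read 'b'  n10⇒n11  ** P2@[45:46]
[47] read 'a'  n11⇒n13 (fail-walked)
[48] read 'b'  n13⇒n14  ** P2@[47:48]
[49] read 'b'  n14⇒n15
[50] read 'b'  n15⇒n16  ** P5@[45:50]
[51] read 'a'  n16⇒n10 (fail-walked)
[52] read 'a'  n10⇒n2 (fail-walked)
[53] read 'b'  n2⇒n8 (fail-walked)  ** P2@[52:53]
[54] read 'b'  n8⇒n9 (fail-walked)
[55] read 'c'  n9⇒n17  ** P3@[55:55],P6@[54:55]
[56] read 'c'  n17⇒n6 (fail-walked)  ** P3@[56:56]
[57] read 'a'  n6⇒n1 (fail-walked)
[58] read 'a'  n1⇒n2
[59] read 'c'  n2⇒n3  ** P3@[59:59]
[60] read 'a'  n3⇒n4
[61] read 'c'  n4⇒n5  ** P0@[57:61],P3@[61:61]

Result: [[1,2],[5,2],[7,2],[9,5],[10,3],[10,6],[12,2],[14,2],[16,5],[18,2],[20,3],[20,6],[21,3],[22,1],[24,2],[25,3],[25,4],[25,6],[27,2],[28,3],[28,6],[30,2],[32,2],[33,3],[33,4],[33,6],[34,3],[36,2],[39,2],[41,2],[43,5],[46,2],[48,2],[50,5],[53,2],[55,3],[55,6],[56,3],[59,3],[61,0],[61,3]]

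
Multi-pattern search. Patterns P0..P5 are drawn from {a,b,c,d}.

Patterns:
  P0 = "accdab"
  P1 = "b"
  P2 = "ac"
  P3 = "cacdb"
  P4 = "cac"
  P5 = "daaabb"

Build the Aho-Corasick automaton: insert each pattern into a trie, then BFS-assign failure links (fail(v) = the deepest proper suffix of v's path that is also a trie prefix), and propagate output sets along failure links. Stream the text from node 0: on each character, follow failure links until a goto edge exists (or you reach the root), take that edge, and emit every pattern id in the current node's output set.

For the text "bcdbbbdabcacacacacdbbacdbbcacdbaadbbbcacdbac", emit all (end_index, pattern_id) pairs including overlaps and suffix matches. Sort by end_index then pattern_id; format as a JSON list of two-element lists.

Build:
Trie (insert patterns):
  0='ε' goto a→1 b→7 c→8 d→13
  1='a' goto c→2
  2='ac' goto c→3  ←P2
  3='acc' goto d→4
  4='accd' goto a→5
  5='accda' goto b→6
  6='accdab' goto ·  ←P0
  7='b' goto ·  ←P1
  8='c' goto a→9
  9='ca' goto c→10
  10='cac' goto d→11  ←P4
  11='cacd' goto b→12
  12='cacdb' goto ·  ←P3
  13='d' goto a→14
  14='da' goto a→15
  15='daa' goto a→16
  16='daaa' goto b→17
  17='daaab' goto b→18
  18='daaabb' goto ·  ←P5

BFS fail/out derivation:
  n1('a'): parent n0 fail=0; on 'a' 0 → fail=0;  out ∅∪∅=∅
  n7('b'): parent n0 fail=0; on 'b' 0 → fail=0;  out {1}∪∅={1}
  n8('c'): parent n0 fail=0; on 'c' 0 → fail=0;  out ∅∪∅=∅
  n13('d'): parent n0 fail=0; on 'd' 0 → fail=0;  out ∅∪∅=∅
  n2('ac'): parent n1 fail=0; on 'c' 0 → fail=8;  out {2}∪∅={2}
  n9('ca'): parent n8 fail=0; on 'a' 0 → fail=1;  out ∅∪∅=∅
  n14('da'): parent n13 fail=0; on 'a' 0 → fail=1;  out ∅∪∅=∅
  n3('acc'): parent n2 fail=8; on 'c' 8→0 → fail=8;  out ∅∪∅=∅
  n10('cac'): parent n9 fail=1; on 'c' 1 → fail=2;  out {4}∪{2}={2,4}
  n15('daa'): parent n14 fail=1; on 'a' 1→0 → fail=1;  out ∅∪∅=∅
  n4('accd'): parent n3 fail=8; on 'd' 8→0 → fail=13;  out ∅∪∅=∅
  n11('cacd'): parent n10 fail=2; on 'd' 2→8→0 → fail=13;  out ∅∪∅=∅
  n16('daaa'): parent n15 fail=1; on 'a' 1→0 → fail=1;  out ∅∪∅=∅
  n5('accda'): parent n4 fail=13; on 'a' 13 → fail=14;  out ∅∪∅=∅
  n12('cacdb'): parent n11 fail=13; on 'b' 13→0 → fail=7;  out {3}∪{1}={1,3}
  n17('daaab'): parent n16 fail=1; on 'b' 1→0 → fail=7;  out ∅∪{1}={1}
  n6('accdab'): parent n5 fail=14; on 'b' 14→1→0 → fail=7;  out {0}∪{1}={0,1}
  n18('daaabb'): parent n17 fail=7; on 'b' 7→0 → fail=7;  out {5}∪{1}={1,5}

Text stream:
pos 0 'b': at 7  ** P1@[0:0]
pos 1 'c': at 8 (via fail)
pos 2 'd': at 13 (via fail)
pos 3 'b': at 7 (via fail)  ** P1@[3:3]
pos 4 'b': at 7 (via fail)  ** P1@[4:4]
pos 5 'b': at 7 (via fail)  ** P1@[5:5]
pos 6 'd': at 13 (via fail)
pos 7 'a': at 14
pos 8 'b': at 7 (via fail)  ** P1@[8:8]
pos 9 'c': at 8 (via fail)
pos 10 'a': at 9
pos 11 'c': at 10  ** P2@[10:11],P4@[9:11]
pos 12 'a': at 9 (via fail)
pos 13 'c': at 10  ** P2@[12:13],P4@[11:13]
pos 14 'a': at 9 (via fail)
pos 15 'c': at 10  ** P2@[14:15],P4@[13:15]
pos 16 'a': at 9 (via fail)
pos 17 'c': at 10  ** P2@[16:17],P4@[15:17]
pos 18 'd': at 11
pos 19 'b': at 12  ** P1@[19:19],P3@[15:19]
pos 20 'b': at 7 (via fail)  ** P1@[20:20]
pos 21 'a': at 1 (via fail)
pos 22 'c': at 2  ** P2@[21:22]
pos 23 'd': at 13 (via fail)
pos 24 'b': at 7 (via fail)  ** P1@[24:24]
pos 25 'b': at 7 (via fail)  ** P1@[25:25]
pos 26 'c': at 8 (via fail)
pos 27 'a': at 9
pos 28 'c': at 10  ** P2@[27:28],P4@[26:28]
pos 29 'd': at 11
pos 30 'b': at 12  ** P1@[30:30],P3@[26:30]
pos 31 'a': at 1 (via fail)
pos 32 'a': at 1 (via fail)
pos 33 'd': at 13 (via fail)
pos 34 'b': at 7 (via fail)  ** P1@[34:34]
pos 35 'b': at 7 (via fail)  ** P1@[35:35]
pos 36 'b': at 7 (via fail)  ** P1@[36:36]
pos 37 'c': at 8 (via fail)
pos 38 'a': at 9
pos 39 'c': at 10  ** P2@[38:39],P4@[37:39]
pos 40 'd': at 11
pos 41 'b': at 12  ** P1@[41:41],P3@[37:41]
pos 42 'a': at 1 (via fail)
pos 43 'c': at 2  ** P2@[42:43]

Matches: [[0,1],[3,1],[4,1],[5,1],[8,1],[11,2],[11,4],[13,2],[13,4],[15,2],[15,4],[17,2],[17,4],[19,1],[19,3],[20,1],[22,2],[24,1],[25,1],[28,2],[28,4],[30,1],[30,3],[34,1],[35,1],[36,1],[39,2],[39,4],[41,1],[41,3],[43,2]]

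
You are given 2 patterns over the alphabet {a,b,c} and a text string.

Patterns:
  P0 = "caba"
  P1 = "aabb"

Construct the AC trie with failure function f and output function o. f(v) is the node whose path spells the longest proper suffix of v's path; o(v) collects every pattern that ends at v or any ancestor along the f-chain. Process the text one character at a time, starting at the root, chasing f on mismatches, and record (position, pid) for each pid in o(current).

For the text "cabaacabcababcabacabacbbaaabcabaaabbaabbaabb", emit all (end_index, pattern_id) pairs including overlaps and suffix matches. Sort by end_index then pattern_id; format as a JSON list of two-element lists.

Construct AC machine:
Trie nodes:
  n0 'ε': a→5 c→1
  n1 'c': a→2
  n2 'ca': b→3
  n3 'cab': a→4
  n4 'caba': ·  ←P0
  n5 'a': a→6
  n6 'aa': b→7
  n7 'aab': b→8
  n8 'aabb': ·  ←P1

Failure links (BFS by depth):
  n1('c'): parent n0 fail=0; on 'c' 0 → fail=0;  out ∅∪∅=∅
  n5('a'): parent n0 fail=0; on 'a' 0 → fail=0;  out ∅∪∅=∅
  n2('ca'): parent n1 fail=0; on 'a' 0 → fail=5;  out ∅∪∅=∅
  n6('aa'): parent n5 fail=0; on 'a' 0 → fail=5;  out ∅∪∅=∅
  n3('cab'): parent n2 fail=5; on 'b' 5→0 → fail=0;  out ∅∪∅=∅
  n7('aab'): parent n6 fail=5; on 'b' 5→0 → fail=0;  out ∅∪∅=∅
  n4('caba'): parent n3 fail=0; on 'a' 0 → fail=5;  out {0}∪∅={0}
  n8('aabb'): parent n7 fail=0; on 'b' 0 → fail=0;  out {1}∪∅={1}

Scan:
pos 0 'c': at 1
pos 1 'a': at 2
pos 2 'b': at 3
pos 3 'a': at 4  ** P0@[0:3]
pos 4 'a': at 6 ·f
pos 5 'c': at 1 ·f
pos 6 'a': at 2
pos 7 'b': at 3
pos 8 'c': at 1 ·f
pos 9 'a': at 2
pos 10 'b': at 3
pos 11 'a': at 4  ** P0@[8:11]
pos 12 'b': at 0 ·f
pos 13 'c': at 1
pos 14 'a': at 2
pos 15 'b': at 3
pos 16 'a': at 4  ** P0@[13:16]
pos 17 'c': at 1 ·f
pos 18 'a': at 2
pos 19 'b': at 3
pos 20 'a': at 4  ** P0@[17:20]
pos 21 'c': at 1 ·f
pos 22 'b': at 0 ·f
pos 23 'b': at 0
pos 24 'a': at 5
pos 25 'a': at 6
pos 26 'a': at 6 ·f
pos 27 'b': at 7
pos 28 'c': at 1 ·f
pos 29 'a': at 2
pos 30 'b': at 3
pos 31 'a': at 4  ** P0@[28:31]
pos 32 'a': at 6 ·f
pos 33 'a': at 6 ·f
pos 34 'b': at 7
pos 35 'b': at 8  ** P1@[32:35]
pos 36 'a': at 5 ·f
pos 37 'a': at 6
pos 38 'b': at 7
pos 39 'b': at 8  ** P1@[36:39]
pos 40 'a': at 5 ·f
pos 41 'a': at 6
pos 42 'b': at 7
pos 43 'b': at 8  ** P1@[40:43]

All matches (sorted): [[3,0],[11,0],[16,0],[20,0],[31,0],[35,1],[39,1],[43,1]]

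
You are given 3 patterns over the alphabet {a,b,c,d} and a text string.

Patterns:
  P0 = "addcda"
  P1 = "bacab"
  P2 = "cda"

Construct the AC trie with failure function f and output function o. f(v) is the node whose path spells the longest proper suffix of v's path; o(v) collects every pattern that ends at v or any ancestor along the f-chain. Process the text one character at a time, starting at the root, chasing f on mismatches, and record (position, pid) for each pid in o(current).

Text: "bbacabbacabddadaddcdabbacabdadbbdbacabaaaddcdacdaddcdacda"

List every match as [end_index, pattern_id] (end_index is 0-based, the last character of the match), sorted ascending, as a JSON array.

Construct AC machine:
Trie (insert patterns):
  n0 'ε': a→1 b→7 c→12
  n1 'a': d→2
  n2 'ad': d→3
  n3 'add': c→4
  n4 'addc': d→5
  n5 'addcd': a→6
  n6 'addcda': ·  ←P0
  n7 'b': a→8
  n8 'ba': c→9
  n9 'bac': a→10
  n10 'baca': b→11
  n11 'bacab': ·  ←P1
  n12 'c': d→13
  n13 'cd': a→14
  n14 'cda': ·  ←P2

BFS fail/out derivation:
  n1('a'): parent n0 fail=0; on 'a' 0 → fail=0;  out ∅∪∅=∅
  n7('b'): parent n0 fail=0; on 'b' 0 → fail=0;  out ∅∪∅=∅
  n12('c'): parent n0 fail=0; on 'c' 0 → fail=0;  out ∅∪∅=∅
  n2('ad'): parent n1 fail=0; on 'd' 0 → fail=0;  out ∅∪∅=∅
  n8('ba'): parent n7 fail=0; on 'a' 0 → fail=1;  out ∅∪∅=∅
  n13('cd'): parent n12 fail=0; on 'd' 0 → fail=0;  out ∅∪∅=∅
  n3('add'): parent n2 fail=0; on 'd' 0 → fail=0;  out ∅∪∅=∅
  n9('bac'): parent n8 fail=1; on 'c' 1→0 → fail=12;  out ∅∪∅=∅
  n14('cda'): parent n13 fail=0; on 'a' 0 → fail=1;  out {2}∪∅={2}
  n4('addc'): parent n3 fail=0; on 'c' 0 → fail=12;  out ∅∪∅=∅
  n10('baca'): parent n9 fail=12; on 'a' 12→0 → fail=1;  out ∅∪∅=∅
  n5('addcd'): parent n4 fail=12; on 'd' 12 → fail=13;  out ∅∪∅=∅
  n11('bacab'): parent n10 fail=1; on 'b' 1→0 → fail=7;  out {1}∪∅={1}
  n6('addcda'): parent n5 fail=13; on 'a' 13 → fail=14;  out {0}∪{2}={0,2}

Text stream:
[0] read 'b'  n0⇒n7
[1] read 'b'  n7⇒n7 (fail-walked)
[2] read 'a'  n7⇒n8
[3] read 'c'  n8⇒n9
[4] read 'a'  n9⇒n10
[5] read 'b'  n10⇒n11  ** P1@[1:5]
[6] read 'b'  n11⇒n7 (fail-walked)
[7] read 'a'  n7⇒n8
[8] read 'c'  n8⇒n9
[9] read 'a'  n9⇒n10
[10] read 'b'  n10⇒n11  ** P1@[6:10]
[11] read 'd'  n11⇒n0 (fail-walked)
[12] read 'd'  n0⇒n0
[13] read 'a'  n0⇒n1
[14] read 'd'  n1⇒n2
[15] read 'a'  n2⇒n1 (fail-walked)
[16] read 'd'  n1⇒n2
[17] read 'd'  n2⇒n3
[18] read 'c'  n3⇒n4
[19] read 'd'  n4⇒n5
[20] read 'a'  n5⇒n6  ** P0@[15:20],P2@[18:20]
[21] read 'b'  n6⇒n7 (fail-walked)
[22] read 'b'  n7⇒n7 (fail-walked)
[23] read 'a'  n7⇒n8
[24] read 'c'  n8⇒n9
[25] read 'a'  n9⇒n10
[26] read 'b'  n10⇒n11  ** P1@[22:26]
[27] read 'd'  n11⇒n0 (fail-walked)
[28] read 'a'  n0⇒n1
[29] read 'd'  n1⇒n2
[30] read 'b'  n2⇒n7 (fail-walked)
[31] read 'b'  n7⇒n7 (fail-walked)
[32] read 'd'  n7⇒n0 (fail-walked)
[33] read 'b'  n0⇒n7
[34] read 'a'  n7⇒n8
[35] read 'c'  n8⇒n9
[36] read 'a'  n9⇒n10
[37] read 'b'  n10⇒n11  ** P1@[33:37]
[38] read 'a'  n11⇒n8 (fail-walked)
[39] read 'a'  n8⇒n1 (fail-walked)
[40] read 'a'  n1⇒n1 (fail-walked)
[41] read 'd'  n1⇒n2
[42] read 'd'  n2⇒n3
[43] read 'c'  n3⇒n4
[44] read 'd'  n4⇒n5
[45] read 'a'  n5⇒n6  ** P0@[40:45],P2@[43:45]
[46] read 'c'  n6⇒n12 (fail-walked)
[47] read 'd'  n12⇒n13
[48] read 'a'  n13⇒n14  ** P2@[46:48]
[49] read 'd'  n14⇒n2 (fail-walked)
[50] read 'd'  n2⇒n3
[51] read 'c'  n3⇒n4
[52] read 'd'  n4⇒n5
[53] read 'a'  n5⇒n6  ** P0@[48:53],P2@[51:53]
[54] read 'c'  n6⇒n12 (fail-walked)
[55] read 'd'  n12⇒n13
[56] read 'a'  n13⇒n14  ** P2@[54:56]

Result: [[5,1],[10,1],[20,0],[20,2],[26,1],[37,1],[45,0],[45,2],[48,2],[53,0],[53,2],[56,2]]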